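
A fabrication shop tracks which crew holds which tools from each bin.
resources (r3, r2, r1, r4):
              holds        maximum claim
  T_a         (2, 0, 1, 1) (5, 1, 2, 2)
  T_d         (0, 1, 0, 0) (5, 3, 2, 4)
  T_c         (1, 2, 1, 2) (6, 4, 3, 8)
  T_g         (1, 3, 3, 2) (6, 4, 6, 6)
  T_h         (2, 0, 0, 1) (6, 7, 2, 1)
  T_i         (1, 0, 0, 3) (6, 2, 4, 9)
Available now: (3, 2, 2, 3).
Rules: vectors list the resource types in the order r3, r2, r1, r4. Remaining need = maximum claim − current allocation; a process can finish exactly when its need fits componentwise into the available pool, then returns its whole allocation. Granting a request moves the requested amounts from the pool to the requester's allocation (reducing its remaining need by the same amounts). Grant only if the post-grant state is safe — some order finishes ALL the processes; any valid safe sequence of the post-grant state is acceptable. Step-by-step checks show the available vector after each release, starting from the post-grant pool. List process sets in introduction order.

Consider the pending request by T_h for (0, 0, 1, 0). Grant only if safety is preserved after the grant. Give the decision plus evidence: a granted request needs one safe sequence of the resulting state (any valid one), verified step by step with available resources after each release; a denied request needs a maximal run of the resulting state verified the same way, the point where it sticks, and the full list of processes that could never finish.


DENY — the pretend-granted state is unsafe.
Key observation: after T_a, T_d the pool peaks at (5, 3, 2, 4), and each blocked process is short somewhere: T_c on r4; T_g on r1; T_h on r2; T_i on r1, r4.
Pretend the grant happened; the run T_a, T_d goes as far as possible. Walking it through:
  pool = (3, 2, 1, 3)
  run T_a (needs (3, 1, 1, 1), free (3, 2, 1, 3)); after release of (2, 0, 1, 1) the pool is (5, 2, 2, 4)
  run T_d (needs (5, 2, 2, 4), free (5, 2, 2, 4)); after release of (0, 1, 0, 0) the pool is (5, 3, 2, 4)
  blocked: T_c wants (5, 2, 2, 6), pool (5, 3, 2, 4) — not enough r4
  blocked: T_g wants (5, 1, 3, 4), pool (5, 3, 2, 4) — not enough r1
  blocked: T_h wants (4, 7, 1, 0), pool (5, 3, 2, 4) — not enough r2
  blocked: T_i wants (5, 2, 4, 6), pool (5, 3, 2, 4) — not enough r1 and r4
Post-grant, the permanently blocked set is T_c, T_g, T_h and T_i.


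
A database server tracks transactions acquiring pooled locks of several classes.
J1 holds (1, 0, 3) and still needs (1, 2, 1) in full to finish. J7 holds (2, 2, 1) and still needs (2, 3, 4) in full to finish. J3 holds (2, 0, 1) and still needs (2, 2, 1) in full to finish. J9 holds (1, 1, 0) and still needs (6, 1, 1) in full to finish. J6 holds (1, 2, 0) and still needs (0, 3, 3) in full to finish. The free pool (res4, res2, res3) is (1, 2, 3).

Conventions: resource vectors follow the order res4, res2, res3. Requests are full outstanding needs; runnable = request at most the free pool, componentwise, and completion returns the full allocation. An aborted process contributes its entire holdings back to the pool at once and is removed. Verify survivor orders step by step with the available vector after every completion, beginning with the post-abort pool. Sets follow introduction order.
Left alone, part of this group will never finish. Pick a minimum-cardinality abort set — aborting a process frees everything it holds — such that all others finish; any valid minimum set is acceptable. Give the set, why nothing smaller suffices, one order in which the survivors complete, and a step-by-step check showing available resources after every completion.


The answer: abort J7.
Key observation: before aborting J7, J6 was permanently blocked — no order could ever run it; afterwards it completes at step 2.
Why nothing smaller works: aborting no one leaves the state deadlocked as given.
One survivor order: J3, J6, J9, J1. Check, step by step (post-abort pool first):
  pool = (3, 4, 4)
  run J3 (needs (2, 2, 1), free (3, 4, 4)); after release of (2, 0, 1) the pool is (5, 4, 5)
  run J6 (needs (0, 3, 3), free (5, 4, 5)); after release of (1, 2, 0) the pool is (6, 6, 5)
  run J9 (needs (6, 1, 1), free (6, 6, 5)); after release of (1, 1, 0) the pool is (7, 7, 5)
  run J1 (needs (1, 2, 1), free (7, 7, 5)); after release of (1, 0, 3) the pool is (8, 7, 8)


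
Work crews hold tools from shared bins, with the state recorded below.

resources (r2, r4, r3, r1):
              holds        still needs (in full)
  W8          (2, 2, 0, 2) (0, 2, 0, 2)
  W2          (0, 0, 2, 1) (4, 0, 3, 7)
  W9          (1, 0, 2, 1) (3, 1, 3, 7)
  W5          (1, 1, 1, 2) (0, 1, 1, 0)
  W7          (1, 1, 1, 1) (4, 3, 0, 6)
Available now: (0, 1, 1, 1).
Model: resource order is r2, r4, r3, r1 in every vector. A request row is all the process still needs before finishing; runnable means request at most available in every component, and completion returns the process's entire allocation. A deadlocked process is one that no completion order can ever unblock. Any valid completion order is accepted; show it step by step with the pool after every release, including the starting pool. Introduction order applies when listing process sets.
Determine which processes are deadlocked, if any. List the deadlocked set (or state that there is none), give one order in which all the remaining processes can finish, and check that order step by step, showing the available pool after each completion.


The deadlocked set is W2, W9 and W7.
Key observation: no order helps: past W5, W8, the free pool tops out at (3, 4, 2, 5), below what each blocked process needs in r1.
One completion order for the rest: W5, W8. Verifying each step:
  pool = (0, 1, 1, 1)
  W5 needs (0, 1, 1, 0) <= (0, 1, 1, 1) -> finishes; pool += (1, 1, 1, 2) = (1, 2, 2, 3)
  W8 needs (0, 2, 0, 2) <= (1, 2, 2, 3) -> finishes; pool += (2, 2, 0, 2) = (3, 4, 2, 5)
The blocked processes can never fit:
  W2 cannot run: need (4, 0, 3, 7) vs free (3, 4, 2, 5) (insufficient r2, r3 and r1)
  W9 cannot run: need (3, 1, 3, 7) vs free (3, 4, 2, 5) (insufficient r3 and r1)
  W7 cannot run: need (4, 3, 0, 6) vs free (3, 4, 2, 5) (insufficient r2 and r1)


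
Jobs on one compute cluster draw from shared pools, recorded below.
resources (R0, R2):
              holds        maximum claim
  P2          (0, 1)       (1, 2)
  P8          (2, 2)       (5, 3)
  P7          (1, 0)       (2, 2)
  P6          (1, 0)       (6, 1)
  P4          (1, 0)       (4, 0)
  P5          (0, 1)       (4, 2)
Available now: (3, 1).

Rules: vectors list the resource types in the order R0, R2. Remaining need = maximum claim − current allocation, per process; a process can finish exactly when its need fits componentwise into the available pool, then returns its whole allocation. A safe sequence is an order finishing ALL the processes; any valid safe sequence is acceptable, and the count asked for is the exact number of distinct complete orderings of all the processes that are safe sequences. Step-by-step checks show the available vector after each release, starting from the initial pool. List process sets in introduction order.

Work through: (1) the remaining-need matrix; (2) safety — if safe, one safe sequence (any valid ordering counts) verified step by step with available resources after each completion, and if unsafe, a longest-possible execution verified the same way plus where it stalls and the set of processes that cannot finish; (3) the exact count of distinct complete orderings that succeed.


(1) Remaining need (order R0, R2):
  P2: (1, 1)
  P8: (3, 1)
  P7: (1, 2)
  P6: (5, 1)
  P4: (3, 0)
  P5: (4, 1)
(2) The state is SAFE; one workable sequence: P2, P8, P4, P5, P7, P6.
Key observation: reading the order forward, P2 is the first process whose need (1, 1) meets the free pool (3, 1) exactly on a resource it requests.
Verifying each step:
  pool = (3, 1)
  P2 needs (1, 1) <= (3, 1) -> finishes; pool += (0, 1) = (3, 2)
  P8 needs (3, 1) <= (3, 2) -> finishes; pool += (2, 2) = (5, 4)
  P4 needs (3, 0) <= (5, 4) -> finishes; pool += (1, 0) = (6, 4)
  P5 needs (4, 1) <= (6, 4) -> finishes; pool += (0, 1) = (6, 5)
  P7 needs (1, 2) <= (6, 5) -> finishes; pool += (1, 0) = (7, 5)
  P6 needs (5, 1) <= (7, 5) -> finishes; pool += (1, 0) = (8, 5)
(3) Precisely 232 of the possible complete orderings are safe sequences.


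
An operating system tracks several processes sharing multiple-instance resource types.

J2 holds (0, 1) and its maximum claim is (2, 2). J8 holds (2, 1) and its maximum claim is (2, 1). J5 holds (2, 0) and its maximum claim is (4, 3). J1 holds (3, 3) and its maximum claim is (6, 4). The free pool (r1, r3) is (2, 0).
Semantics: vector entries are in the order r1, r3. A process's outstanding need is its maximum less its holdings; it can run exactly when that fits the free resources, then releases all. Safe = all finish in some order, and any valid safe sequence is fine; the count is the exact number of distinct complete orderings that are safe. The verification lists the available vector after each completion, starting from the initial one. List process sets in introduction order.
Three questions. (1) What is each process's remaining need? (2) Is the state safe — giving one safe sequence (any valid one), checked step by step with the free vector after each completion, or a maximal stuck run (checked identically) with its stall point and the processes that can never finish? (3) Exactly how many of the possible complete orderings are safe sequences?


(1) Remaining need (order r1, r3):
  J2: (2, 1)
  J8: (0, 0)
  J5: (2, 3)
  J1: (3, 1)
(2) SAFE. One safe sequence: J8, J1, J5, J2.
Key observation: J1 marks the first exact bind of the order: its need (3, 1) fits the free (4, 1) with zero slack on a requested resource.
Walking it through:
  pool = (2, 0)
  run J8 (needs (0, 0), free (2, 0)); after release of (2, 1) the pool is (4, 1)
  run J1 (needs (3, 1), free (4, 1)); after release of (3, 3) the pool is (7, 4)
  run J5 (needs (2, 3), free (7, 4)); after release of (2, 0) the pool is (9, 4)
  run J2 (needs (2, 1), free (9, 4)); after release of (0, 1) the pool is (9, 5)
(3) Precisely 3 of the possible complete orderings are safe sequences.


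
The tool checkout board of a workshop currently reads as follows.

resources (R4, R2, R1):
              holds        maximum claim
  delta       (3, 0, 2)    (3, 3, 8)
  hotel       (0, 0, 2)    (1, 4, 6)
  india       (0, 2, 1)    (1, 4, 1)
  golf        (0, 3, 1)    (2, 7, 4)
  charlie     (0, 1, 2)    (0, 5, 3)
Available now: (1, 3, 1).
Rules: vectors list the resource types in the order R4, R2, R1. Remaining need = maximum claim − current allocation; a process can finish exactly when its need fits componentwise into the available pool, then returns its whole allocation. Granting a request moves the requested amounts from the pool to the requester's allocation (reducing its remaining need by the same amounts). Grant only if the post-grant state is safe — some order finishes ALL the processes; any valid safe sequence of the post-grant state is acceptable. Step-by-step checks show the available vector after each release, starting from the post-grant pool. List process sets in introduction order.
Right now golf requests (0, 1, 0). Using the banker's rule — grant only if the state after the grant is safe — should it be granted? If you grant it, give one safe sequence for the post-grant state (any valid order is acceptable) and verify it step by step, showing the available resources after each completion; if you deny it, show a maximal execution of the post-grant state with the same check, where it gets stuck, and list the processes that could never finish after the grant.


GRANT. The post-grant state is safe; one safe sequence: india, charlie, hotel, delta, golf.
Key observation: granting shrinks the pool to (1, 2, 1), yet india still fits and the chain goes through.
Check on the post-grant state, step by step:
  pool = (1, 2, 1)
  india needs (1, 2, 0) <= (1, 2, 1) -> finishes; pool += (0, 2, 1) = (1, 4, 2)
  charlie needs (0, 4, 1) <= (1, 4, 2) -> finishes; pool += (0, 1, 2) = (1, 5, 4)
  hotel needs (1, 4, 4) <= (1, 5, 4) -> finishes; pool += (0, 0, 2) = (1, 5, 6)
  delta needs (0, 3, 6) <= (1, 5, 6) -> finishes; pool += (3, 0, 2) = (4, 5, 8)
  golf needs (2, 3, 3) <= (4, 5, 8) -> finishes; pool += (0, 4, 1) = (4, 9, 9)


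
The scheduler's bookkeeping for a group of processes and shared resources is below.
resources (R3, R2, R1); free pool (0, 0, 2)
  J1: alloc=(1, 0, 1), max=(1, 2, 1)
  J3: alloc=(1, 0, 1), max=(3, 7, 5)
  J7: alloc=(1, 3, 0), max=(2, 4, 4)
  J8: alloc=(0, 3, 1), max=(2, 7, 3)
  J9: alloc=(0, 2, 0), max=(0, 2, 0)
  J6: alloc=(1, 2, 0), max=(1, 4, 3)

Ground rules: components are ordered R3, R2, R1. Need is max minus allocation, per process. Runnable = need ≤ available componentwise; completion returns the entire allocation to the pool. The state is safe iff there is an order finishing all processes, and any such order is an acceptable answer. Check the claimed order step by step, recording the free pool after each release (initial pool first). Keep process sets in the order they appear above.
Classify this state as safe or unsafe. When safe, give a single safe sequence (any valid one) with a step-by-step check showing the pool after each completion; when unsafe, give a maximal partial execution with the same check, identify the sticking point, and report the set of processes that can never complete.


SAFE. One safe sequence: J9, J1, J6, J8, J7, J3.
Key observation: J1 marks the first exact bind of the order: its need (0, 2, 0) fits the free (0, 2, 2) with zero slack on a requested resource.
Walking it through:
  pool = (0, 0, 2)
  J9: need (0, 0, 0) fits (0, 0, 2); releases (0, 2, 0), pool now (0, 2, 2)
  J1: need (0, 2, 0) fits (0, 2, 2); releases (1, 0, 1), pool now (1, 2, 3)
  J6: need (0, 2, 3) fits (1, 2, 3); releases (1, 2, 0), pool now (2, 4, 3)
  J8: need (2, 4, 2) fits (2, 4, 3); releases (0, 3, 1), pool now (2, 7, 4)
  J7: need (1, 1, 4) fits (2, 7, 4); releases (1, 3, 0), pool now (3, 10, 4)
  J3: need (2, 7, 4) fits (3, 10, 4); releases (1, 0, 1), pool now (4, 10, 5)


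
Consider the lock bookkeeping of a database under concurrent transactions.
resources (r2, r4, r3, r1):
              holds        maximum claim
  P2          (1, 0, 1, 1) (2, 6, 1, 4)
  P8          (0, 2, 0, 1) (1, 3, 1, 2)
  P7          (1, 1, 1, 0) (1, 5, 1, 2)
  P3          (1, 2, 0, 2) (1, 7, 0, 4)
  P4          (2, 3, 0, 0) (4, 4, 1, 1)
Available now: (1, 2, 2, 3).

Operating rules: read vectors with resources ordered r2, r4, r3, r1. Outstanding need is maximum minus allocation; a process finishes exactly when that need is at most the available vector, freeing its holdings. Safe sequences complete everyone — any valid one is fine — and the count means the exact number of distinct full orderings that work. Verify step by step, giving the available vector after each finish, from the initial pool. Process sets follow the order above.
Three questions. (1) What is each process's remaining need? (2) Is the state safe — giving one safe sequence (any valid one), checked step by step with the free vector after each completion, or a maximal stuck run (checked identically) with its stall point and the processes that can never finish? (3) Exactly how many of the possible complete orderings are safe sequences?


(1) Remaining need (order r2, r4, r3, r1):
  P2: (1, 6, 0, 3)
  P8: (1, 1, 1, 1)
  P7: (0, 4, 0, 2)
  P3: (0, 5, 0, 2)
  P4: (2, 1, 1, 1)
(2) SAFE. One safe sequence: P8, P7, P3, P4, P2.
Key observation: P8 is the earliest step where a requested resource binds exactly: need (1, 1, 1, 1), pool (1, 2, 2, 3) at its turn.
Check, step by step:
  pool = (1, 2, 2, 3)
  P8 needs (1, 1, 1, 1) <= (1, 2, 2, 3) -> finishes; pool += (0, 2, 0, 1) = (1, 4, 2, 4)
  P7 needs (0, 4, 0, 2) <= (1, 4, 2, 4) -> finishes; pool += (1, 1, 1, 0) = (2, 5, 3, 4)
  P3 needs (0, 5, 0, 2) <= (2, 5, 3, 4) -> finishes; pool += (1, 2, 0, 2) = (3, 7, 3, 6)
  P4 needs (2, 1, 1, 1) <= (3, 7, 3, 6) -> finishes; pool += (2, 3, 0, 0) = (5, 10, 3, 6)
  P2 needs (1, 6, 0, 3) <= (5, 10, 3, 6) -> finishes; pool += (1, 0, 1, 1) = (6, 10, 4, 7)
(3) Exactly 4 of the possible complete orderings are safe sequences.


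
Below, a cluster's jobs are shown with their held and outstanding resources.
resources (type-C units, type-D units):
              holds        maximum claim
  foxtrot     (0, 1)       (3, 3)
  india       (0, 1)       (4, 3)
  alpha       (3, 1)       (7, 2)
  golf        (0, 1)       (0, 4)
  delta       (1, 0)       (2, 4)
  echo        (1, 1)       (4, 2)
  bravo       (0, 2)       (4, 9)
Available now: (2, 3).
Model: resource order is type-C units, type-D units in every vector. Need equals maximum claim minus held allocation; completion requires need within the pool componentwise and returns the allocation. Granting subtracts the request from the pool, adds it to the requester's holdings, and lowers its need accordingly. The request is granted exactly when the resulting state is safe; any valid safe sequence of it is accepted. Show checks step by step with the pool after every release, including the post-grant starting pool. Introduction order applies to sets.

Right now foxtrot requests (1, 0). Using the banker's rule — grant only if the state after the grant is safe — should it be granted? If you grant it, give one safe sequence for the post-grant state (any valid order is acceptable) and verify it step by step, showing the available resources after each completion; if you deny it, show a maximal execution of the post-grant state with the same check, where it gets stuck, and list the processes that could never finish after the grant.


GRANT: granting preserves safety; a valid post-grant sequence is golf, delta, foxtrot, echo, india, alpha, bravo.
Key observation: granting shrinks the pool to (1, 3), yet golf still fits and the chain goes through.
Verifying the post-grant state step by step:
  pool = (1, 3)
  golf: need (0, 3) fits (1, 3); releases (0, 1), pool now (1, 4)
  delta: need (1, 4) fits (1, 4); releases (1, 0), pool now (2, 4)
  foxtrot: need (2, 2) fits (2, 4); releases (1, 1), pool now (3, 5)
  echo: need (3, 1) fits (3, 5); releases (1, 1), pool now (4, 6)
  india: need (4, 2) fits (4, 6); releases (0, 1), pool now (4, 7)
  alpha: need (4, 1) fits (4, 7); releases (3, 1), pool now (7, 8)
  bravo: need (4, 7) fits (7, 8); releases (0, 2), pool now (7, 10)


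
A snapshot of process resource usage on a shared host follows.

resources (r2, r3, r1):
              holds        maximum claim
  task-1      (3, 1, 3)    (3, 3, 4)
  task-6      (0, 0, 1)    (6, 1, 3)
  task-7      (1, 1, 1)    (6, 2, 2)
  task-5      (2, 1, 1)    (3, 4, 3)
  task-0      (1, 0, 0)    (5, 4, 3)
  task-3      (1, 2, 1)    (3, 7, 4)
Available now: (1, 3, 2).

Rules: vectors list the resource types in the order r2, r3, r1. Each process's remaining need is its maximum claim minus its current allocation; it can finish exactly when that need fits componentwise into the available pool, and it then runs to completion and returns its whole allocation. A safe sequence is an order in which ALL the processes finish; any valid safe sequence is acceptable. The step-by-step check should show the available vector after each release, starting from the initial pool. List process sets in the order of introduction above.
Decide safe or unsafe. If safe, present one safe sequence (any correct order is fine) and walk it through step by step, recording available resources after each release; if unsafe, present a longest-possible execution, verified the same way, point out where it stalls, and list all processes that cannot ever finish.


SAFE. One safe sequence: task-5, task-1, task-6, task-3, task-7, task-0.
Key observation: task-5 marks the first exact bind of the order: its need (1, 3, 2) fits the free (1, 3, 2) with zero slack on a requested resource.
Step-by-step check:
  pool = (1, 3, 2)
  run task-5 (needs (1, 3, 2), free (1, 3, 2)); after release of (2, 1, 1) the pool is (3, 4, 3)
  run task-1 (needs (0, 2, 1), free (3, 4, 3)); after release of (3, 1, 3) the pool is (6, 5, 6)
  run task-6 (needs (6, 1, 2), free (6, 5, 6)); after release of (0, 0, 1) the pool is (6, 5, 7)
  run task-3 (needs (2, 5, 3), free (6, 5, 7)); after release of (1, 2, 1) the pool is (7, 7, 8)
  run task-7 (needs (5, 1, 1), free (7, 7, 8)); after release of (1, 1, 1) the pool is (8, 8, 9)
  run task-0 (needs (4, 4, 3), free (8, 8, 9)); after release of (1, 0, 0) the pool is (9, 8, 9)


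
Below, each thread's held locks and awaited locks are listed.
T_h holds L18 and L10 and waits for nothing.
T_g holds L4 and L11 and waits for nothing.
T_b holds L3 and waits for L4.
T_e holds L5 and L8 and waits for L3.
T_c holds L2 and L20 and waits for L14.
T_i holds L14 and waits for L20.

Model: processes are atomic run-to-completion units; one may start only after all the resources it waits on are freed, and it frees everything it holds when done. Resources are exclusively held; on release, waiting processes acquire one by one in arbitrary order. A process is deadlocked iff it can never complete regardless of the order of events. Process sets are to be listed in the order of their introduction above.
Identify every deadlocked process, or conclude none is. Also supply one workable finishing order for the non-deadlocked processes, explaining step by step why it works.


Deadlocked set: T_c and T_i.
Key observation: along T_c -> T_i -> T_c, each member waits on what the next one holds — a deadlock; no other process is dragged down with it.
One completion order for the rest: T_h, T_g, T_b, T_e.
Step-by-step check:
  T_h waits on nothing -> runs at once and releases L18 and L10
  T_g waits on nothing -> runs at once and releases L4 and L11
  T_b waits on L4 — all released -> runs and releases L3
  T_e waits on L3 — all released -> runs and releases L5 and L8


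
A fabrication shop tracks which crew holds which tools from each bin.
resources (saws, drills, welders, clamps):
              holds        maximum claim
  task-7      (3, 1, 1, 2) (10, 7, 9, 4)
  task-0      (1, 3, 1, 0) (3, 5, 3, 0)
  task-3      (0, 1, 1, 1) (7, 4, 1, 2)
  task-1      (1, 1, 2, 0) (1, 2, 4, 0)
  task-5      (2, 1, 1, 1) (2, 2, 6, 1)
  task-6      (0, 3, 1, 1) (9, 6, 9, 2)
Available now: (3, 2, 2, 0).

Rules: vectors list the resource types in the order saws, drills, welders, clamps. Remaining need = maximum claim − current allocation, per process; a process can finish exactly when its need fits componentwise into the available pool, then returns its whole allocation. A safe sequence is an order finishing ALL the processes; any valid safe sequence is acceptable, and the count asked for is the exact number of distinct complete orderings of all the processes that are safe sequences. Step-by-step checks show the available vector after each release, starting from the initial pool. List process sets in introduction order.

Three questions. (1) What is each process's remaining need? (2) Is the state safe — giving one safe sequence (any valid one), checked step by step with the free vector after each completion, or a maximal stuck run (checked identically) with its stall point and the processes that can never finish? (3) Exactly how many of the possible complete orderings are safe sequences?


(1) Remaining need (order saws, drills, welders, clamps):
  task-7: (7, 6, 8, 2)
  task-0: (2, 2, 2, 0)
  task-3: (7, 3, 0, 1)
  task-1: (0, 1, 2, 0)
  task-5: (0, 1, 5, 0)
  task-6: (9, 3, 8, 1)
(2) UNSAFE.
Key observation: task-0, task-1, task-5, task-3 can finish, but then (7, 8, 7, 2) is all there is, and the blocked group's welders demands exceed it.
The run task-0, task-1, task-5, task-3 cannot be extended any further. Check, step by step:
  pool = (3, 2, 2, 0)
  task-0 needs (2, 2, 2, 0) <= (3, 2, 2, 0) -> finishes; pool += (1, 3, 1, 0) = (4, 5, 3, 0)
  task-1 needs (0, 1, 2, 0) <= (4, 5, 3, 0) -> finishes; pool += (1, 1, 2, 0) = (5, 6, 5, 0)
  task-5 needs (0, 1, 5, 0) <= (5, 6, 5, 0) -> finishes; pool += (2, 1, 1, 1) = (7, 7, 6, 1)
  task-3 needs (7, 3, 0, 1) <= (7, 7, 6, 1) -> finishes; pool += (0, 1, 1, 1) = (7, 8, 7, 2)
  task-7 cannot run: need (7, 6, 8, 2) vs free (7, 8, 7, 2) (insufficient welders)
  task-6 cannot run: need (9, 3, 8, 1) vs free (7, 8, 7, 2) (insufficient saws and welders)
Permanently blocked: task-7 and task-6.
(3) The exact count: 0 of the possible complete orderings are safe sequences.


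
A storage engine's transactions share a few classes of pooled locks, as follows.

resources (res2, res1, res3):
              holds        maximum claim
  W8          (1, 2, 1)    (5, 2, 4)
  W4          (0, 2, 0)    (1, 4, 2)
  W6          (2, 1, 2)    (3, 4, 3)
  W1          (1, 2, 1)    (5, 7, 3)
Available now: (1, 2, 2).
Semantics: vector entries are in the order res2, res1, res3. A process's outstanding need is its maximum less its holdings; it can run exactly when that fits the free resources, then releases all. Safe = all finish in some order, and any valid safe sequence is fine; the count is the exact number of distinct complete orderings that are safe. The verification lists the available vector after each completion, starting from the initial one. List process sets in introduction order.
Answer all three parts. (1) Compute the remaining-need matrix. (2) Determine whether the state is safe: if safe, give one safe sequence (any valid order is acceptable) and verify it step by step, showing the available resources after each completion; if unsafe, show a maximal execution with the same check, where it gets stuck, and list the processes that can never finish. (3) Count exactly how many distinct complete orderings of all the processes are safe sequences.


(1) Need matrix, components ordered res2, res1, res3:
  W8: (4, 0, 3)
  W4: (1, 2, 2)
  W6: (1, 3, 1)
  W1: (4, 5, 2)
(2) The state is UNSAFE.
Key observation: once W4, W6 finish, the pool peaks at (3, 5, 4) — and every remaining process still needs more res2 than that.
The run W4, W6 cannot be extended any further. Check, step by step:
  pool = (1, 2, 2)
  run W4 (needs (1, 2, 2), free (1, 2, 2)); after release of (0, 2, 0) the pool is (1, 4, 2)
  run W6 (needs (1, 3, 1), free (1, 4, 2)); after release of (2, 1, 2) the pool is (3, 5, 4)
  blocked: W8 wants (4, 0, 3), pool (3, 5, 4) — not enough res2
  blocked: W1 wants (4, 5, 2), pool (3, 5, 4) — not enough res2
Processes that can never finish: W8 and W1.
(3) Precisely 0 of the possible complete orderings are safe sequences.


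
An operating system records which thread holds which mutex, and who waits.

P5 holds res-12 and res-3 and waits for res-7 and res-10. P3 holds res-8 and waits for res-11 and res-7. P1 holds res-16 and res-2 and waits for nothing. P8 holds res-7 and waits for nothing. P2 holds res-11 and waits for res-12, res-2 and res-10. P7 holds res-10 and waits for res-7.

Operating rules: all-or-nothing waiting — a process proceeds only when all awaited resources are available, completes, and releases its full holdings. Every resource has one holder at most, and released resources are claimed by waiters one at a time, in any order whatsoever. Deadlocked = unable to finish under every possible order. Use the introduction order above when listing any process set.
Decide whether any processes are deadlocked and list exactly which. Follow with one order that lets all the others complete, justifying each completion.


No process is deadlocked.
Key observation: there is no circular wait here — follow any chain and it reaches a process that is free to run now.
A valid finishing order for the others: P8, P7, P5, P1, P2, P3.
Step-by-step check:
  P8 waits on nothing -> runs at once and releases res-7
  P7 waits on res-7 — all released -> runs and releases res-10
  P5 waits on res-7 and res-10 — all released -> runs and releases res-12 and res-3
  P1 waits on nothing -> runs at once and releases res-16 and res-2
  P2 waits on res-12, res-2 and res-10 — all released -> runs and releases res-11
  P3 waits on res-11 and res-7 — all released -> runs and releases res-8


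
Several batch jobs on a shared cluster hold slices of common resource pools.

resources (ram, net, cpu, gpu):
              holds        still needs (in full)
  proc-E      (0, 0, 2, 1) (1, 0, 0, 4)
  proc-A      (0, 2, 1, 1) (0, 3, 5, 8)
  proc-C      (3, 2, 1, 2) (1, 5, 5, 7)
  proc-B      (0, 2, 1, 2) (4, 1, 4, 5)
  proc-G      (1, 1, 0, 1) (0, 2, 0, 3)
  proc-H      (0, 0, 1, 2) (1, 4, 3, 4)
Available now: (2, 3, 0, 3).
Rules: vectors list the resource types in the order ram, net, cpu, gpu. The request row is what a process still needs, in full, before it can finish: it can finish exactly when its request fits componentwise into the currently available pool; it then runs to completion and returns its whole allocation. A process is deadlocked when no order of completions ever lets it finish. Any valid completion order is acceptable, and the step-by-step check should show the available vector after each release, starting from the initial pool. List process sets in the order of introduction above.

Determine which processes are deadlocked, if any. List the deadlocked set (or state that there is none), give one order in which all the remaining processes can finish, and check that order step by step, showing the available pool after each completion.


Deadlocked: proc-A, proc-C, proc-B and proc-H.
Key observation: even finishing proc-G, proc-E leaves just (3, 4, 2, 5) free — too little cpu for any of the remaining processes.
The rest can finish in the order proc-G, proc-E. Walking it through:
  pool = (2, 3, 0, 3)
  run proc-G (needs (0, 2, 0, 3), free (2, 3, 0, 3)); after release of (1, 1, 0, 1) the pool is (3, 4, 0, 4)
  run proc-E (needs (1, 0, 0, 4), free (3, 4, 0, 4)); after release of (0, 0, 2, 1) the pool is (3, 4, 2, 5)
The blocked processes can never fit:
  blocked: proc-A wants (0, 3, 5, 8), pool (3, 4, 2, 5) — not enough cpu and gpu
  blocked: proc-C wants (1, 5, 5, 7), pool (3, 4, 2, 5) — not enough net, cpu and gpu
  blocked: proc-B wants (4, 1, 4, 5), pool (3, 4, 2, 5) — not enough ram and cpu
  blocked: proc-H wants (1, 4, 3, 4), pool (3, 4, 2, 5) — not enough cpu


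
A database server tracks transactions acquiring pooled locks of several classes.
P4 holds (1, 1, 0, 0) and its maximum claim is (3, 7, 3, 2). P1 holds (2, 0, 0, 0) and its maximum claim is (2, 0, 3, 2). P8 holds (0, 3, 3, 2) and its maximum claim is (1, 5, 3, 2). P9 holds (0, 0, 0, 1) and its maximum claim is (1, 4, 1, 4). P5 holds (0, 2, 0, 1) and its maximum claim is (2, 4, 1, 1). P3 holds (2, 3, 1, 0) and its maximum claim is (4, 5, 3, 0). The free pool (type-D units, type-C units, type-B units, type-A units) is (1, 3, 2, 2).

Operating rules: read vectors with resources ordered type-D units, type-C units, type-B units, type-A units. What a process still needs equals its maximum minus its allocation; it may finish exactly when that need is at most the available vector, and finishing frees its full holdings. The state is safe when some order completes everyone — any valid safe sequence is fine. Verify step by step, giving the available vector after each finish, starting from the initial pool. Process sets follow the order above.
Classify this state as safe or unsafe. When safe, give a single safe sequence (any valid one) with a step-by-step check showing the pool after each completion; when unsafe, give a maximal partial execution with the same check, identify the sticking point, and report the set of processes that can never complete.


SAFE, for example via the order P8, P9, P1, P3, P5, P4.
Key observation: P8 marks the first exact bind of the order: its need (1, 2, 0, 0) fits the free (1, 3, 2, 2) with zero slack on a requested resource.
Walking it through:
  pool = (1, 3, 2, 2)
  P8: need (1, 2, 0, 0) fits (1, 3, 2, 2); releases (0, 3, 3, 2), pool now (1, 6, 5, 4)
  P9: need (1, 4, 1, 3) fits (1, 6, 5, 4); releases (0, 0, 0, 1), pool now (1, 6, 5, 5)
  P1: need (0, 0, 3, 2) fits (1, 6, 5, 5); releases (2, 0, 0, 0), pool now (3, 6, 5, 5)
  P3: need (2, 2, 2, 0) fits (3, 6, 5, 5); releases (2, 3, 1, 0), pool now (5, 9, 6, 5)
  P5: need (2, 2, 1, 0) fits (5, 9, 6, 5); releases (0, 2, 0, 1), pool now (5, 11, 6, 6)
  P4: need (2, 6, 3, 2) fits (5, 11, 6, 6); releases (1, 1, 0, 0), pool now (6, 12, 6, 6)


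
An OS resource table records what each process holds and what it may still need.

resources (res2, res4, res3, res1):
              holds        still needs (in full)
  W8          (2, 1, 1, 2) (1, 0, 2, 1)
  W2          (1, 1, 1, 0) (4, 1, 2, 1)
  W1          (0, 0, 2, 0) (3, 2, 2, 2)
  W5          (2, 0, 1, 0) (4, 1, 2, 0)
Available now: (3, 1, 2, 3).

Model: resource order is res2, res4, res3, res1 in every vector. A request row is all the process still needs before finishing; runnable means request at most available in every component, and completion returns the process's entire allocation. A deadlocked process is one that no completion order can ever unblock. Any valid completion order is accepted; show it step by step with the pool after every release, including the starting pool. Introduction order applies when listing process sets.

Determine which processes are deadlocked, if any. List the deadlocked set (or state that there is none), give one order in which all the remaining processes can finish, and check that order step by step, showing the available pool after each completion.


No process is deadlocked.
Key observation: beginning at W8, releases accumulate fast enough that every process eventually fits.
One completion order for the rest: W8, W5, W2, W1. Verifying each step:
  pool = (3, 1, 2, 3)
  W8 needs (1, 0, 2, 1) <= (3, 1, 2, 3) -> finishes; pool += (2, 1, 1, 2) = (5, 2, 3, 5)
  W5 needs (4, 1, 2, 0) <= (5, 2, 3, 5) -> finishes; pool += (2, 0, 1, 0) = (7, 2, 4, 5)
  W2 needs (4, 1, 2, 1) <= (7, 2, 4, 5) -> finishes; pool += (1, 1, 1, 0) = (8, 3, 5, 5)
  W1 needs (3, 2, 2, 2) <= (8, 3, 5, 5) -> finishes; pool += (0, 0, 2, 0) = (8, 3, 7, 5)


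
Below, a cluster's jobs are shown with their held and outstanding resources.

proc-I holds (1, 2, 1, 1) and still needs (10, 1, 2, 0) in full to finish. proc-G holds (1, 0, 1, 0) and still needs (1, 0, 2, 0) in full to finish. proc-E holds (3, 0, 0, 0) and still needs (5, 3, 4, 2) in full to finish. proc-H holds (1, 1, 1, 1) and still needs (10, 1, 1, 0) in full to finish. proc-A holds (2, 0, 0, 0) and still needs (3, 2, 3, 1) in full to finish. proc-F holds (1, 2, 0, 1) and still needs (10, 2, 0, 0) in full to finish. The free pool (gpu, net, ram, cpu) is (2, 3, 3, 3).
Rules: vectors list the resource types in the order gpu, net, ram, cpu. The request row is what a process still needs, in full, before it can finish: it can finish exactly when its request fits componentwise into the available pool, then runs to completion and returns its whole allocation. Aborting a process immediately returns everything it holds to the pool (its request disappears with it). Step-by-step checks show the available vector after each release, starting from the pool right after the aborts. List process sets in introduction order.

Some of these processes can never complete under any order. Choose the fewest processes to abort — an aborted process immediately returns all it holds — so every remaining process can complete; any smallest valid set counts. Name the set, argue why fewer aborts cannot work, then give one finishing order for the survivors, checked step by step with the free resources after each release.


The answer: abort proc-I and proc-H.
Key observation: the deadlocked proc-F becomes finishable only because proc-I and proc-H released (2, 3, 2, 2); it completes at step 4 below.
No one abort is enough; case by case: proc-I alone leaves proc-H blocked (short on gpu); proc-G alone leaves proc-I blocked (short on gpu); proc-E alone leaves proc-I blocked (short on gpu); proc-H alone leaves proc-I blocked (short on gpu); proc-A alone leaves proc-I blocked (short on gpu); proc-F alone leaves proc-I blocked (short on gpu).
One survivor order: proc-A, proc-G, proc-E, proc-F. Walking it through (post-abort pool first):
  pool = (4, 6, 5, 5)
  proc-A needs (3, 2, 3, 1) <= (4, 6, 5, 5) -> finishes; pool += (2, 0, 0, 0) = (6, 6, 5, 5)
  proc-G needs (1, 0, 2, 0) <= (6, 6, 5, 5) -> finishes; pool += (1, 0, 1, 0) = (7, 6, 6, 5)
  proc-E needs (5, 3, 4, 2) <= (7, 6, 6, 5) -> finishes; pool += (3, 0, 0, 0) = (10, 6, 6, 5)
  proc-F needs (10, 2, 0, 0) <= (10, 6, 6, 5) -> finishes; pool += (1, 2, 0, 1) = (11, 8, 6, 6)


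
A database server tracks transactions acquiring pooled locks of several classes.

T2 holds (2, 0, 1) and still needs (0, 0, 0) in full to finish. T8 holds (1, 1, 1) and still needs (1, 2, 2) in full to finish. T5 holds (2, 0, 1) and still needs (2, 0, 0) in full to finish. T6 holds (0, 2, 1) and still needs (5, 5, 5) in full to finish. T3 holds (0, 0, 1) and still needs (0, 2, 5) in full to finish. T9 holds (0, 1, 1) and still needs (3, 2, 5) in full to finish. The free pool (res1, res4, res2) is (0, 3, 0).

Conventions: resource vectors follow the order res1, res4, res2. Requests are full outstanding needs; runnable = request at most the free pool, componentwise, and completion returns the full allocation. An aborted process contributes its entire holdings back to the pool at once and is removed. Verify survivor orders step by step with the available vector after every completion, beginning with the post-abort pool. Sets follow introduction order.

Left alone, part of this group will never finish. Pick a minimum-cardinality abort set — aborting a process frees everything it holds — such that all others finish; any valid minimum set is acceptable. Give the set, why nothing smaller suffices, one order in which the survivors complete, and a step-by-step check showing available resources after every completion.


Abort T6 and T9.
Key observation: the returned (0, 3, 2) from T6 and T9 is what brings T3 — unrunnable before, under any order — into play at step 4.
Why nothing smaller works — every single abort fails: T2 alone leaves T6 blocked (short on res4 and res2); T8 alone leaves T6 blocked (short on res4 and res2); T5 alone leaves T6 blocked (short on res4 and res2); T6 alone leaves T3 blocked (short on res2); T3 alone leaves T6 blocked (short on res4 and res2); T9 alone leaves T6 blocked (short on res2).
One survivor order: T2, T8, T5, T3. Verifying each step (post-abort pool first):
  pool = (0, 6, 2)
  T2: need (0, 0, 0) fits (0, 6, 2); releases (2, 0, 1), pool now (2, 6, 3)
  T8: need (1, 2, 2) fits (2, 6, 3); releases (1, 1, 1), pool now (3, 7, 4)
  T5: need (2, 0, 0) fits (3, 7, 4); releases (2, 0, 1), pool now (5, 7, 5)
  T3: need (0, 2, 5) fits (5, 7, 5); releases (0, 0, 1), pool now (5, 7, 6)


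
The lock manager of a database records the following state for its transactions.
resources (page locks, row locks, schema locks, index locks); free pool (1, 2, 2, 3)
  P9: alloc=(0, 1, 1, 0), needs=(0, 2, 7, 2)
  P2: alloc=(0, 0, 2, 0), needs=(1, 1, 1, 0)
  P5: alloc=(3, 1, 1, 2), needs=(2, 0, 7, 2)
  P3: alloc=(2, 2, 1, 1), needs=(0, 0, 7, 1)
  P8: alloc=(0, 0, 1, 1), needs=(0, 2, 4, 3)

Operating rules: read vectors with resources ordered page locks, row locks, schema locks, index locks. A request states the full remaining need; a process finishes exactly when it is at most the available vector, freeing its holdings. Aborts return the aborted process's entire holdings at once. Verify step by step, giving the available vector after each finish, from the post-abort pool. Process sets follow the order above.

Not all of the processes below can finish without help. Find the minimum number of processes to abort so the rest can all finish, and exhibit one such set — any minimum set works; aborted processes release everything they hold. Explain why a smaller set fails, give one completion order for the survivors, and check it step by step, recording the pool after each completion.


Minimum abort set: P5 and P3.
Key observation: before aborting P5 and P3, P9 was permanently blocked — no order could ever run it; afterwards it completes at step 3.
Minimality, checking each single-abort alternative: P9 alone leaves P5 blocked (short on page locks and schema locks); P2 alone leaves P9 blocked (short on schema locks); P5 alone leaves P9 blocked (short on schema locks); P3 alone leaves P9 blocked (short on schema locks); P8 alone leaves P9 blocked (short on schema locks).
Survivors finish in the order: P8, P2, P9. Verifying each step (pool after the aborts first):
  pool = (6, 5, 4, 6)
  run P8 (needs (0, 2, 4, 3), free (6, 5, 4, 6)); after release of (0, 0, 1, 1) the pool is (6, 5, 5, 7)
  run P2 (needs (1, 1, 1, 0), free (6, 5, 5, 7)); after release of (0, 0, 2, 0) the pool is (6, 5, 7, 7)
  run P9 (needs (0, 2, 7, 2), free (6, 5, 7, 7)); after release of (0, 1, 1, 0) the pool is (6, 6, 8, 7)
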